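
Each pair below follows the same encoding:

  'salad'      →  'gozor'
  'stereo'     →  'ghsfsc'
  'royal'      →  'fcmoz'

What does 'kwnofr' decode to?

wizard

Compare letters: s→g is +14, a→o is +14, l→z is +14 — a constant shift. It's a constant shift of +14 (ROT14).
Decoding kwnofr: k−14=w, w−14=i, n−14=z, o−14=a, f−14=r, r−14=d.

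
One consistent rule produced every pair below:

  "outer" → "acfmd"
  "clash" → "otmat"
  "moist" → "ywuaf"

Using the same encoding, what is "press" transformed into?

It's a Vigenère-style cipher with numeric key [12,8]: position i shifts by key[i mod 2].
On press: p+12=b, r+8=z, e+12=q, s+8=a, s+12=e.

bzqae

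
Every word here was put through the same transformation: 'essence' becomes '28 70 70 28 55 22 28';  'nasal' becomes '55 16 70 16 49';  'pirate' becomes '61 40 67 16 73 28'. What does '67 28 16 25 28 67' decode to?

reader

Each letter becomes 3×(its alphabet position, a=1..z=26) + 13.
Reversing it on 67 28 16 25 28 67: 67→(67−13)÷3=18=r, 28→(28−13)÷3=5=e, 16→(16−13)÷3=1=a, 25→(25−13)÷3=4=d, 28→(28−13)÷3=5=e, 67→(67−13)÷3=18=r.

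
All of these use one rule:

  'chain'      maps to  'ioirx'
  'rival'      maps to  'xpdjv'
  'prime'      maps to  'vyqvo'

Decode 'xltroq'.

relief

Each letter shifts forward by (position + 6), i.e. 6, 7, 8, … — the shift grows by one for each successive letter.
Undoing it on xltroq: x−6=r, l−7=e, t−8=l, r−9=i, o−10=e, q−11=f.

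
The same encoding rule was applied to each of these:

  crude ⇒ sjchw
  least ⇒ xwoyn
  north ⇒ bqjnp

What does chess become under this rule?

spwyy

c(2)→s(18) and r(17)→j(9) fit y≡15x+14 (mod 26); the inverse of 15 mod 26 is 7. This is an affine cipher: with a=0,…,z=25, each position x becomes (15x+14) mod 26.
Applying it to chess: c(2)→15·2+14≡18=s; h(7)→15·7+14≡15=p; e(4)→15·4+14≡22=w; s(18)→15·18+14≡24=y; s(18)→15·18+14≡24=y (all mod 26).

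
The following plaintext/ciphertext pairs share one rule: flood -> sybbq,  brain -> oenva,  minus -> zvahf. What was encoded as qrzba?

Each letter is shifted forward by 13 in the alphabet (a Caesar shift of +13).
Undoing it on qrzba: q−13=d, r−13=e, z−13=m, b−13=o, a−13=n.

demon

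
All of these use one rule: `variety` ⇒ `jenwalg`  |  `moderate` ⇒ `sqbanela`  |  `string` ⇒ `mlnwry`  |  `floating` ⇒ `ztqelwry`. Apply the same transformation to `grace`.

yneca

v(21)→j(9) and a(0)→e(4) fit y≡25x+4 (mod 26); the inverse of 25 mod 26 is 25. This is an affine cipher: with a=0,…,z=25, each position x becomes (25x+4) mod 26.
On grace: g(6)→25·6+4≡24=y; r(17)→25·17+4≡13=n; a(0)→25·0+4≡4=e; c(2)→25·2+4≡2=c; e(4)→25·4+4≡0=a (all mod 26).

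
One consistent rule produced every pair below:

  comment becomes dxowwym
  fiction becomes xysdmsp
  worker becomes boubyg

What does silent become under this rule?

dxovsc

Read the word backwards and shift each letter +10.
On silent: reverse → tnelis; then shift: t+10=d, n+10=x, e+10=o, l+10=v, i+10=s, s+10=c.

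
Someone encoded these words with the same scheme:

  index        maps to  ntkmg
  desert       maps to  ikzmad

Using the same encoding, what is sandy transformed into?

xgulh

The shift increases by 1 at each position, starting from +5: 5, 6, 7, ….
Applying it to sandy: s+5=x, a+6=g, n+7=u, d+8=l, y+9=h.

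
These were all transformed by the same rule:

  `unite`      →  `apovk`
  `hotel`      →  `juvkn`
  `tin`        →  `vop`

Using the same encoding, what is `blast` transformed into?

Vowels shift forward by 6 and consonants shift forward by 2.
On blast: b(cons)+2=d, l(cons)+2=n, a(vowel)+6=g, s(cons)+2=u, t(cons)+2=v.

dnguv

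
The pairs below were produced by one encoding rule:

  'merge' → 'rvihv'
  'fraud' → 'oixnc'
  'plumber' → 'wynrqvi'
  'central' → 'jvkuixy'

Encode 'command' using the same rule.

m(12)→r(17) and e(4)→v(21) fit y≡19x+23 (mod 26); the inverse of 19 mod 26 is 11. Treating letters as 0–25, the rule is x ↦ 19x + 23 (mod 26).
On command: c(2)→19·2+23≡9=j; o(14)→19·14+23≡3=d; m(12)→19·12+23≡17=r; m(12)→19·12+23≡17=r; a(0)→19·0+23≡23=x; n(13)→19·13+23≡10=k; d(3)→19·3+23≡2=c (all mod 26).

jdrrxkc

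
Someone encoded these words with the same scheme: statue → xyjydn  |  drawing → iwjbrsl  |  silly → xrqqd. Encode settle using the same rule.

xnyyqn

The shift depends on letter class: consonant s→x is +5, but vowel a→j is +9. Two shifts are in play — +9 for a/e/i/o/u, +5 for every other letter.
Applying it to settle: s(cons)+5=x, e(vowel)+9=n, t(cons)+5=y, t(cons)+5=y, l(cons)+5=q, e(vowel)+9=n.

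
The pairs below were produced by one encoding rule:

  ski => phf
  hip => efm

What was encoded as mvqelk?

Compare letters: s→p is +23, k→h is +23, i→f is +23 — a constant shift. This is a Caesar cipher with shift 23.
Undoing it on mvqelk: m−23=p, v−23=y, q−23=t, e−23=h, l−23=o, k−23=n.

python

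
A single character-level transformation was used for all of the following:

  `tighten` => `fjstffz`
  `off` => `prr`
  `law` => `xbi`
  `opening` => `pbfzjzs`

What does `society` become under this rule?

epojffk

The rule splits by letter class: vowels +1, consonants +12.
On society: s(cons)+12=e, o(vowel)+1=p, c(cons)+12=o, i(vowel)+1=j, e(vowel)+1=f, t(cons)+12=f, y(cons)+12=k.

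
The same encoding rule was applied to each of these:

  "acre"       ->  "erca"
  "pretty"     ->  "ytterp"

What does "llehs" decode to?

shell

The output letters match the input read backwards: acre reversed is erca. It's just the letters in reverse order.
Reversing it on llehs: then reverse → shell.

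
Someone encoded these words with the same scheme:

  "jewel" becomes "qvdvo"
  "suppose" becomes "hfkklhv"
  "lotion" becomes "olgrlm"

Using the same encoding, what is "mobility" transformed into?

nlyrorgb

This is the alphabet-reversal cipher (Atbash): a becomes z, b becomes y, etc.
For mobility: m↔n, o↔l, b↔y, i↔r, l↔o, i↔r, t↔g, y↔b.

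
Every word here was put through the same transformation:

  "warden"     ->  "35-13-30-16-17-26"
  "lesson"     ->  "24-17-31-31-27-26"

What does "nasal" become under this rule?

26-13-31-13-24

w is letter #23 and maps to 35: an offset of 12. Letters become their 1-based position plus 12 (so a→13, b→14, …).
For nasal: n=14→26, a=1→13, s=19→31, a=1→13, l=12→24.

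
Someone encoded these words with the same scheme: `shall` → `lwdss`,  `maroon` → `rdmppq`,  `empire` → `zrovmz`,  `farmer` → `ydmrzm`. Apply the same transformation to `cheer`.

bwzzm

Each letter's alphabet position (a=0..z=25) is mapped through 25·x+3 mod 26 — an affine cipher.
Applying it to cheer: c(2)→25·2+3≡1=b; h(7)→25·7+3≡22=w; e(4)→25·4+3≡25=z; e(4)→25·4+3≡25=z; r(17)→25·17+3≡12=m (all mod 26).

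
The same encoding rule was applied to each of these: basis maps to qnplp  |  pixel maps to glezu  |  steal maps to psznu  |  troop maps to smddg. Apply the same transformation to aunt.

Each letter's alphabet position (a=0..z=25) is mapped through 3·x+13 mod 26 — an affine cipher.
For aunt: a(0)→3·0+13≡13=n; u(20)→3·20+13≡21=v; n(13)→3·13+13≡0=a; t(19)→3·19+13≡18=s (all mod 26).

nvas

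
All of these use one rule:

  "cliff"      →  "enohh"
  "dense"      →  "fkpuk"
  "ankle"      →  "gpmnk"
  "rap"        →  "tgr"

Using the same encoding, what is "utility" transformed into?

The shift depends on letter class: consonant c→e is +2, but vowel i→o is +6. The rule splits by letter class: vowels +6, consonants +2.
For utility: u(vowel)+6=a, t(cons)+2=v, i(vowel)+6=o, l(cons)+2=n, i(vowel)+6=o, t(cons)+2=v, y(cons)+2=a.

avonova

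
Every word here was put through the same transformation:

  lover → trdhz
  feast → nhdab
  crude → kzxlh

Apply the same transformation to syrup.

The rule splits by letter class: vowels +3, consonants +8.
On syrup: s(cons)+8=a, y(cons)+8=g, r(cons)+8=z, u(vowel)+3=x, p(cons)+8=x.

agzxx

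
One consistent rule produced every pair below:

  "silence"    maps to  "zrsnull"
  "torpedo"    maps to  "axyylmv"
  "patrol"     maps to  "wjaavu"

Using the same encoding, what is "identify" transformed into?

Shifts by position in silence: pos 0: s→z (+7), pos 1: i→r (+9), pos 2: l→s (+7), pos 3: e→n (+9) — repeating every 2. The shifts repeat in a cycle of length 2: positions 0,1,… shift by +7, +9, then the pattern repeats.
For identify: i+7=p, d+9=m, e+7=l, n+9=w, t+7=a, i+9=r, f+7=m, y+9=h.

pmlwarmh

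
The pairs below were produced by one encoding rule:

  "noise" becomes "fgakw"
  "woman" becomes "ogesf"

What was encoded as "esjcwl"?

market

This is a Caesar cipher with shift 18.
Decoding esjcwl: e−18=m, s−18=a, j−18=r, c−18=k, w−18=e, l−18=t.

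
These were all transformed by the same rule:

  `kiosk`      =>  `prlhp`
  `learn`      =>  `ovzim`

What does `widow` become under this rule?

Each pair mirrors across the alphabet (k↔p, i↔r, o↔l): positions sum to 25. Each letter is replaced by its mirror in the alphabet: a↔z, b↔y, c↔x, and so on (the Atbash cipher).
For widow: w↔d, i↔r, d↔w, o↔l, w↔d.

drwld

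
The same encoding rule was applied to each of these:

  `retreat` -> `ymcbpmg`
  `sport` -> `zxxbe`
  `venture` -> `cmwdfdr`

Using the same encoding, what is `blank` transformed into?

In retreat: r→y is +7, e→m is +8, t→c is +9, r→b is +10 — the shift increases by 1 each position. Each letter shifts forward by (position + 7), i.e. 7, 8, 9, … — the shift grows by one for each successive letter.
Applying it to blank: b+7=i, l+8=t, a+9=j, n+10=x, k+11=v.

itjxv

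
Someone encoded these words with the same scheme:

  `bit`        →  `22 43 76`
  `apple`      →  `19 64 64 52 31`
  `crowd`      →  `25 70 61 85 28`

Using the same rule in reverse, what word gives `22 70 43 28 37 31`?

b(#2)→22 and i(#9)→43: differences scale by 3, so n = 3·pos + 16. With a=1..z=26, the number is 3·pos + 16.
Decoding 22 70 43 28 37 31: 22→(22−16)÷3=2=b, 70→(70−16)÷3=18=r, 43→(43−16)÷3=9=i, 28→(28−16)÷3=4=d, 37→(37−16)÷3=7=g, 31→(31−16)÷3=5=e.

bridge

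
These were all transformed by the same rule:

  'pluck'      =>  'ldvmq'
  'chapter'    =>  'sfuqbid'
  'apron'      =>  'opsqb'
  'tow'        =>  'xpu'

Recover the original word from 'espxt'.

The output letters match the input read backwards, each shifted +1: pluck reversed is kculp. The word is reversed, then every letter is shifted forward by 1.
Decoding espxt: shift back: e−1=d, s−1=r, p−1=o, x−1=w, t−1=s → drows; then reverse → sword.

sword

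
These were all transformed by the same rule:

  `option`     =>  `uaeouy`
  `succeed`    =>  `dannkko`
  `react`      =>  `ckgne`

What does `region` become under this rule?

ckrouy

Vowels shift forward by 6 and consonants shift forward by 11.
For region: r(cons)+11=c, e(vowel)+6=k, g(cons)+11=r, i(vowel)+6=o, o(vowel)+6=u, n(cons)+11=y.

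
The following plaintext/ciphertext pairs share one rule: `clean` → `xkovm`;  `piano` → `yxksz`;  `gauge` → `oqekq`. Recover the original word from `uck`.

Read the word backwards and shift each letter +10.
Decoding uck: shift back: u−10=k, c−10=s, k−10=a → ksa; then reverse → ask.

ask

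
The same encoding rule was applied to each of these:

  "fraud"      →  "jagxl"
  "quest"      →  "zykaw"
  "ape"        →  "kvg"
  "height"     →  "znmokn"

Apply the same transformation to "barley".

ekrxgh

The word is reversed, then every letter is shifted forward by 6.
On barley: reverse → yelrab; then shift: y+6=e, e+6=k, l+6=r, r+6=x, a+6=g, b+6=h.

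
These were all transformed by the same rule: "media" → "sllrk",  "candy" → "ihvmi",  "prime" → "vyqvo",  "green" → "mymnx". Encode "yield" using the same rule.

In media: m→s is +6, e→l is +7, d→l is +8, i→r is +9 — the shift increases by 1 each position. Letter i (0-indexed) is shifted by i+6, so successive shifts are 6, 7, 8, ….
For yield: y+6=e, i+7=p, e+8=m, l+9=u, d+10=n.

epmun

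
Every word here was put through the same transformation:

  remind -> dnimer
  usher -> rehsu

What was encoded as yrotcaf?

The output letters match the input read backwards: remind reversed is dnimer. The word is simply reversed.
Reversing it on yrotcaf: then reverse → factory.

factory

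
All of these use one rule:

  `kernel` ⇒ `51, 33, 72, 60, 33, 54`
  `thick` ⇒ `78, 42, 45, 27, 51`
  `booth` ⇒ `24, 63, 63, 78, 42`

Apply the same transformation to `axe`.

21, 90, 33

With a=1..z=26, the number is 3·pos + 18.
For axe: a=1→21, x=24→90, e=5→33.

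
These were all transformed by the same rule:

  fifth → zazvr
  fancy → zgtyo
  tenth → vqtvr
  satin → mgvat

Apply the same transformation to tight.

vairv

f(5)→z(25) and i(8)→a(0) fit y≡9x+6 (mod 26); the inverse of 9 mod 26 is 3. This is an affine cipher: with a=0,…,z=25, each position x becomes (9x+6) mod 26.
On tight: t(19)→9·19+6≡21=v; i(8)→9·8+6≡0=a; g(6)→9·6+6≡8=i; h(7)→9·7+6≡17=r; t(19)→9·19+6≡21=v (all mod 26).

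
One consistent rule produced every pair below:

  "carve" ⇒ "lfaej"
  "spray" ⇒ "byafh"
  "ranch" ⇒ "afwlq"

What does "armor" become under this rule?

favta

The shift depends on letter class: consonant c→l is +9, but vowel a→f is +5. Vowels shift forward by 5 and consonants shift forward by 9.
Applying it to armor: a(vowel)+5=f, r(cons)+9=a, m(cons)+9=v, o(vowel)+5=t, r(cons)+9=a.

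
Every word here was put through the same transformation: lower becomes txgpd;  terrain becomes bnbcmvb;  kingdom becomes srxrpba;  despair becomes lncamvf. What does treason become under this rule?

baolebb

In lower: l→t is +8, o→x is +9, w→g is +10, e→p is +11 — the shift increases by 1 each position. The shift increases by 1 at each position, starting from +8: 8, 9, 10, ….
For treason: t+8=b, r+9=a, e+10=o, a+11=l, s+12=e, o+13=b, n+14=b.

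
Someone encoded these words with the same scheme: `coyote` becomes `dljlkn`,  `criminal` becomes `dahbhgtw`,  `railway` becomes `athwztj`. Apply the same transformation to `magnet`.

c(2)→d(3) and o(14)→l(11) fit y≡5x+19 (mod 26); the inverse of 5 mod 26 is 21. Each letter's alphabet position (a=0..z=25) is mapped through 5·x+19 mod 26 — an affine cipher.
On magnet: m(12)→5·12+19≡1=b; a(0)→5·0+19≡19=t; g(6)→5·6+19≡23=x; n(13)→5·13+19≡6=g; e(4)→5·4+19≡13=n; t(19)→5·19+19≡10=k (all mod 26).

btxgnk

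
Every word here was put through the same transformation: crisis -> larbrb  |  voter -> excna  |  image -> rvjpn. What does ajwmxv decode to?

Each letter is shifted forward by 9 in the alphabet (a Caesar shift of +9).
Undoing it on ajwmxv: a−9=r, j−9=a, w−9=n, m−9=d, x−9=o, v−9=m.

random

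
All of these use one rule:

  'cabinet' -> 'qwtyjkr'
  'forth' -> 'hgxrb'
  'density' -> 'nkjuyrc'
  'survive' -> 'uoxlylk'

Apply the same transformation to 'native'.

jwrylk

c(2)→q(16) and a(0)→w(22) fit y≡23x+22 (mod 26); the inverse of 23 mod 26 is 17. Each letter's alphabet position (a=0..z=25) is mapped through 23·x+22 mod 26 — an affine cipher.
For native: n(13)→23·13+22≡9=j; a(0)→23·0+22≡22=w; t(19)→23·19+22≡17=r; i(8)→23·8+22≡24=y; v(21)→23·21+22≡11=l; e(4)→23·4+22≡10=k (all mod 26).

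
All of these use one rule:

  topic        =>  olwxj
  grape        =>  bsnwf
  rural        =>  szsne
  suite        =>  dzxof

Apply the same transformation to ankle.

t(19)→o(14) and o(14)→l(11) fit y≡11x+13 (mod 26); the inverse of 11 mod 26 is 19. Treating letters as 0–25, the rule is x ↦ 11x + 13 (mod 26).
On ankle: a(0)→11·0+13≡13=n; n(13)→11·13+13≡0=a; k(10)→11·10+13≡19=t; l(11)→11·11+13≡4=e; e(4)→11·4+13≡5=f (all mod 26).

natef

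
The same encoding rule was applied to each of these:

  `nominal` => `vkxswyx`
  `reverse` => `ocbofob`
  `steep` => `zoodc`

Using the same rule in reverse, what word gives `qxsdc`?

The output letters match the input read backwards, each shifted +10: nominal reversed is lanimon. Two steps: reverse the string, then apply a Caesar shift of +10.
Reversing it on qxsdc: shift back: q−10=g, x−10=n, s−10=i, d−10=t, c−10=s → gnits; then reverse → sting.

sting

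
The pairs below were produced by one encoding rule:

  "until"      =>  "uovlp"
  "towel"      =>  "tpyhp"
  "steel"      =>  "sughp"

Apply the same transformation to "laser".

In until: u→u is +0, n→o is +1, t→v is +2, i→l is +3 — the shift increases by 1 each position. The shift increases by 1 at each position, starting from +0: 0, 1, 2, ….
For laser: l+0=l, a+1=b, s+2=u, e+3=h, r+4=v.

lbuhv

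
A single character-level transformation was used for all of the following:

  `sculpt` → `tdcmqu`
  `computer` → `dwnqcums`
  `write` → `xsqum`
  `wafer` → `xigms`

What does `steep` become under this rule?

tummq

The shift depends on letter class: consonant s→t is +1, but vowel u→c is +8. Two shifts are in play — +8 for a/e/i/o/u, +1 for every other letter.
On steep: s(cons)+1=t, t(cons)+1=u, e(vowel)+8=m, e(vowel)+8=m, p(cons)+1=q.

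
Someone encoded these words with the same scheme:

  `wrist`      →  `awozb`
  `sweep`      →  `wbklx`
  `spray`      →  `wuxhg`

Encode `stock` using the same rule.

In wrist: w→a is +4, r→w is +5, i→o is +6, s→z is +7 — the shift increases by 1 each position. Letter i (0-indexed) is shifted by i+4, so successive shifts are 4, 5, 6, ….
On stock: s+4=w, t+5=y, o+6=u, c+7=j, k+8=s.

wyujs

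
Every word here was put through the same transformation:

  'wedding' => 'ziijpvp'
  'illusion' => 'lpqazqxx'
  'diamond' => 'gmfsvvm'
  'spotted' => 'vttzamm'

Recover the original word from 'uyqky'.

ruler

In wedding: w→z is +3, e→i is +4, d→i is +5, d→j is +6 — the shift increases by 1 each position. Letter i (0-indexed) is shifted by i+3, so successive shifts are 3, 4, 5, ….
Decoding uyqky: u−3=r, y−4=u, q−5=l, k−6=e, y−7=r.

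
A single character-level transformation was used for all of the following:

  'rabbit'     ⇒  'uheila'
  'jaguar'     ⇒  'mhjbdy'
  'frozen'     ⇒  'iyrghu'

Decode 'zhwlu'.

water

A repeating key of period 2 is used — shifts +3, +7 over and over.
Reversing it on zhwlu: z−3=w, h−7=a, w−3=t, l−7=e, u−3=r.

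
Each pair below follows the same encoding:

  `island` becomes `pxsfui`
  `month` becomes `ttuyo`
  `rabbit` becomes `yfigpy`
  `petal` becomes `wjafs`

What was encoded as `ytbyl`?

Shifts by position in island: pos 0: i→p (+7), pos 1: s→x (+5), pos 2: l→s (+7), pos 3: a→f (+5) — repeating every 2. The shifts repeat in a cycle of length 2: positions 0,1,… shift by +7, +5, then the pattern repeats.
Undoing it on ytbyl: y−7=r, t−5=o, b−7=u, y−5=t, l−7=e.

route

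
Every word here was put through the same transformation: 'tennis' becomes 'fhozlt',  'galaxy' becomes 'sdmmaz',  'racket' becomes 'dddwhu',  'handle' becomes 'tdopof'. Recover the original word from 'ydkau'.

Shifts by position in tennis: pos 0: t→f (+12), pos 1: e→h (+3), pos 2: n→o (+1), pos 3: n→z (+12), pos 4: i→l (+3), pos 5: s→t (+1) — repeating every 3. A repeating key of period 3 is used — shifts +12, +3, +1 over and over.
Decoding ydkau: y−12=m, d−3=a, k−1=j, a−12=o, u−3=r.

major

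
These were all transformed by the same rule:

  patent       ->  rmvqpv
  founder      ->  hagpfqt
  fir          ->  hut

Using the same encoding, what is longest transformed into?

The shift depends on letter class: consonant p→r is +2, but vowel a→m is +12. Two shifts are in play — +12 for a/e/i/o/u, +2 for every other letter.
For longest: l(cons)+2=n, o(vowel)+12=a, n(cons)+2=p, g(cons)+2=i, e(vowel)+12=q, s(cons)+2=u, t(cons)+2=v.

napiquv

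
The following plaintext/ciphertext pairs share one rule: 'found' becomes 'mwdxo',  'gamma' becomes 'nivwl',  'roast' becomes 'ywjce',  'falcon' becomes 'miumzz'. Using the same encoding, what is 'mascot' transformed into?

tibmzf

In found: f→m is +7, o→w is +8, u→d is +9, n→x is +10 — the shift increases by 1 each position. Letter i (0-indexed) is shifted by i+7, so successive shifts are 7, 8, 9, ….
For mascot: m+7=t, a+8=i, s+9=b, c+10=m, o+11=z, t+12=f.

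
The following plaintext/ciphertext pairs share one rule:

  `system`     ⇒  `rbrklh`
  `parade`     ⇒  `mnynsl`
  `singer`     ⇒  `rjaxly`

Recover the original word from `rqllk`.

s(18)→r(17) and y(24)→b(1) fit y≡19x+13 (mod 26); the inverse of 19 mod 26 is 11. This is an affine cipher: with a=0,…,z=25, each position x becomes (19x+13) mod 26.
Undoing it on rqllk: r(17)→11·(17−13)≡18=s; q(16)→11·(16−13)≡7=h; l(11)→11·(11−13)≡4=e; l(11)→11·(11−13)≡4=e; k(10)→11·(10−13)≡19=t (all mod 26).

sheet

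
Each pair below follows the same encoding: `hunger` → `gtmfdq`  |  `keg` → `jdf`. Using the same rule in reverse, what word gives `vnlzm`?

Compare letters: h→g is +25, u→t is +25, n→m is +25 — a constant shift. Every letter moves 25 places later in the alphabet, wrapping around z→a.
Reversing it on vnlzm: v−25=w, n−25=o, l−25=m, z−25=a, m−25=n.

woman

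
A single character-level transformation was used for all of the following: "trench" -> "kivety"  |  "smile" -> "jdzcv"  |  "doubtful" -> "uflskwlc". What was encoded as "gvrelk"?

It's a constant shift of +17 (ROT17).
Reversing it on gvrelk: g−17=p, v−17=e, r−17=a, e−17=n, l−17=u, k−17=t.

peanut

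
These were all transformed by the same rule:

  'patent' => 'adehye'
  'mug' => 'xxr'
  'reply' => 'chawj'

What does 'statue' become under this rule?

Vowels shift forward by 3 and consonants shift forward by 11.
On statue: s(cons)+11=d, t(cons)+11=e, a(vowel)+3=d, t(cons)+11=e, u(vowel)+3=x, e(vowel)+3=h.

dedexh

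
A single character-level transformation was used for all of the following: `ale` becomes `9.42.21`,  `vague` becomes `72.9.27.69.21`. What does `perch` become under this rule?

54.21.60.15.30

a(#1)→9 and l(#12)→42: differences scale by 3, so n = 3·pos + 6. The formula is n = 3×(alphabet index, a=1) + 6.
Applying it to perch: p=16→54, e=5→21, r=18→60, c=3→15, h=8→30.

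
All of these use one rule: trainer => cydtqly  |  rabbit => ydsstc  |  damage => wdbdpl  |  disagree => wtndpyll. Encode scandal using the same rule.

nhdqwdm

t(19)→c(2) and r(17)→y(24) fit y≡15x+3 (mod 26); the inverse of 15 mod 26 is 7. This is an affine cipher: with a=0,…,z=25, each position x becomes (15x+3) mod 26.
Applying it to scandal: s(18)→15·18+3≡13=n; c(2)→15·2+3≡7=h; a(0)→15·0+3≡3=d; n(13)→15·13+3≡16=q; d(3)→15·3+3≡22=w; a(0)→15·0+3≡3=d; l(11)→15·11+3≡12=m (all mod 26).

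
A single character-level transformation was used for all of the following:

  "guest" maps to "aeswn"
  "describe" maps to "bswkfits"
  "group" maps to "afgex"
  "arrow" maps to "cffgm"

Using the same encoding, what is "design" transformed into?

g(6)→a(0) and u(20)→e(4) fit y≡17x+2 (mod 26); the inverse of 17 mod 26 is 23. This is an affine cipher: with a=0,…,z=25, each position x becomes (17x+2) mod 26.
Applying it to design: d(3)→17·3+2≡1=b; e(4)→17·4+2≡18=s; s(18)→17·18+2≡22=w; i(8)→17·8+2≡8=i; g(6)→17·6+2≡0=a; n(13)→17·13+2≡15=p (all mod 26).

bswiap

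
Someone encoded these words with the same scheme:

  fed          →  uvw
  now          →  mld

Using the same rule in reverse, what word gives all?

Each pair mirrors across the alphabet (f↔u, e↔v, d↔w): positions sum to 25. Letters are reflected about the middle of the alphabet (position → 25−position): Atbash.
Decoding all: a↔z, l↔o, l↔o.

zoo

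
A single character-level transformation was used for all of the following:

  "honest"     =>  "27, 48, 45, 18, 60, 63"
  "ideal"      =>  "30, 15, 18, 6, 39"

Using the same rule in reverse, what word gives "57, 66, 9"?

rub

h(#8)→27 and o(#15)→48: differences scale by 3, so n = 3·pos + 3. With a=1..z=26, the number is 3·pos + 3.
Reversing it on 57, 66, 9: 57→(57−3)÷3=18=r, 66→(66−3)÷3=21=u, 9→(9−3)÷3=2=b.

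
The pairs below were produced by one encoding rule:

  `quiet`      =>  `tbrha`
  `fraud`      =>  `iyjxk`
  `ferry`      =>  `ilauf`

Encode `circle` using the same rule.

Shifts by position in quiet: pos 0: q→t (+3), pos 1: u→b (+7), pos 2: i→r (+9), pos 3: e→h (+3), pos 4: t→a (+7) — repeating every 3. A repeating key of period 3 is used — shifts +3, +7, +9 over and over.
For circle: c+3=f, i+7=p, r+9=a, c+3=f, l+7=s, e+9=n.

fpafsn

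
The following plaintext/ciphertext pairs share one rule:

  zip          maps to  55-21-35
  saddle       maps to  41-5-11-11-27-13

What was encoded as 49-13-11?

z(#26)→55 and i(#9)→21: differences scale by 2, so n = 2·pos + 3. Each letter becomes 2×(its alphabet position, a=1..z=26) + 3.
Undoing it on 49-13-11: 49→(49−3)÷2=23=w, 13→(13−3)÷2=5=e, 11→(11−3)÷2=4=d.

wed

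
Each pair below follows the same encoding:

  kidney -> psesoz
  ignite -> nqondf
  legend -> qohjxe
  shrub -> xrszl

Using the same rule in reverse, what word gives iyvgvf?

Shifts by position in kidney: pos 0: k→p (+5), pos 1: i→s (+10), pos 2: d→e (+1), pos 3: n→s (+5), pos 4: e→o (+10), pos 5: y→z (+1) — repeating every 3. It's a Vigenère-style cipher with numeric key [5,10,1]: position i shifts by key[i mod 3].
Undoing it on iyvgvf: i−5=d, y−10=o, v−1=u, g−5=b, v−10=l, f−1=e.

double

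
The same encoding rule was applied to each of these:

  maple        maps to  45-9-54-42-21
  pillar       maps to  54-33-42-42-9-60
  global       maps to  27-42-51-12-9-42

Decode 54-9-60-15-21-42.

m(#13)→45 and a(#1)→9: differences scale by 3, so n = 3·pos + 6. Each letter becomes 3×(its alphabet position, a=1..z=26) + 6.
Decoding 54-9-60-15-21-42: 54→(54−6)÷3=16=p, 9→(9−6)÷3=1=a, 60→(60−6)÷3=18=r, 15→(15−6)÷3=3=c, 21→(21−6)÷3=5=e, 42→(42−6)÷3=12=l.

parcel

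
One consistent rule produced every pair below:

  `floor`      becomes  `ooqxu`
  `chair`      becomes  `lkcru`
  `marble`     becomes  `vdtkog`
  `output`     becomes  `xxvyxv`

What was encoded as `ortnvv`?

Shifts by position in floor: pos 0: f→o (+9), pos 1: l→o (+3), pos 2: o→q (+2), pos 3: o→x (+9), pos 4: r→u (+3) — repeating every 3. The shifts repeat in a cycle of length 3: positions 0,1,… shift by +9, +3, +2, then the pattern repeats.
Decoding ortnvv: o−9=f, r−3=o, t−2=r, n−9=e, v−3=s, v−2=t.

forest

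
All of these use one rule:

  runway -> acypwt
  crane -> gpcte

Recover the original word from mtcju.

shark

The output letters match the input read backwards, each shifted +2: runway reversed is yawnur. The word is reversed, then every letter is shifted forward by 2.
Reversing it on mtcju: shift back: m−2=k, t−2=r, c−2=a, j−2=h, u−2=s → krahs; then reverse → shark.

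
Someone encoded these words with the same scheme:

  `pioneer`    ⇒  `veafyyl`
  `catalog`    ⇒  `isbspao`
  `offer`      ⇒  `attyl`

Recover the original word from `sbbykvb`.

Each letter's alphabet position (a=0..z=25) is mapped through 21·x+18 mod 26 — an affine cipher.
Reversing it on sbbykvb: s(18)→5·(18−18)≡0=a; b(1)→5·(1−18)≡19=t; b(1)→5·(1−18)≡19=t; y(24)→5·(24−18)≡4=e; k(10)→5·(10−18)≡12=m; v(21)→5·(21−18)≡15=p; b(1)→5·(1−18)≡19=t (all mod 26).

attempt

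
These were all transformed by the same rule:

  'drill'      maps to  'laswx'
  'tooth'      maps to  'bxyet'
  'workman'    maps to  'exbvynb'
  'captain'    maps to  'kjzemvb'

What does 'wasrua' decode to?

Letter i (0-indexed) is shifted by i+8, so successive shifts are 8, 9, 10, ….
Reversing it on wasrua: w−8=o, a−9=r, s−10=i, r−11=g, u−12=i, a−13=n.

origin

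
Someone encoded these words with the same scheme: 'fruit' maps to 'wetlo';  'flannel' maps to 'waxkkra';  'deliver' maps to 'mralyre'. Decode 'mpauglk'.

f(5)→w(22) and r(17)→e(4) fit y≡5x+23 (mod 26); the inverse of 5 mod 26 is 21. Each letter's alphabet position (a=0..z=25) is mapped through 5·x+23 mod 26 — an affine cipher.
Decoding mpauglk: m(12)→21·(12−23)≡3=d; p(15)→21·(15−23)≡14=o; a(0)→21·(0−23)≡11=l; u(20)→21·(20−23)≡15=p; g(6)→21·(6−23)≡7=h; l(11)→21·(11−23)≡8=i; k(10)→21·(10−23)≡13=n (all mod 26).

dolphin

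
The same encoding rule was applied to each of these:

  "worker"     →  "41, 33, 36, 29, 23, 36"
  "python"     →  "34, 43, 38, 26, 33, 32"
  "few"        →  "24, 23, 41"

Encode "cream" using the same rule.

21, 36, 23, 19, 31

w is letter #23 and maps to 41: an offset of 18. Each letter is replaced by its alphabet position (a=1..z=26) + 18.
On cream: c=3→21, r=18→36, e=5→23, a=1→19, m=13→31.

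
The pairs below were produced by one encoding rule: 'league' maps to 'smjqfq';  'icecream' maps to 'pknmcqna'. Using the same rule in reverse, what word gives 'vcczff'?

output

Each letter shifts forward by (position + 7), i.e. 7, 8, 9, … — the shift grows by one for each successive letter.
Reversing it on vcczff: v−7=o, c−8=u, c−9=t, z−10=p, f−11=u, f−12=t.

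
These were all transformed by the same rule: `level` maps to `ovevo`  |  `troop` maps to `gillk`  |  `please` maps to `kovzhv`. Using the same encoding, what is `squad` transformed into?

hjfzw

Letters are reflected about the middle of the alphabet (position → 25−position): Atbash.
Applying it to squad: s↔h, q↔j, u↔f, a↔z, d↔w.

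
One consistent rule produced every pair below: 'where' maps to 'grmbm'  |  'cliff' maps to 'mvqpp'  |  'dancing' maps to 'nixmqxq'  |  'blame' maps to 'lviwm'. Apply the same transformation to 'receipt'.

bmmmqzd

Two shifts are in play — +8 for a/e/i/o/u, +10 for every other letter.
For receipt: r(cons)+10=b, e(vowel)+8=m, c(cons)+10=m, e(vowel)+8=m, i(vowel)+8=q, p(cons)+10=z, t(cons)+10=d.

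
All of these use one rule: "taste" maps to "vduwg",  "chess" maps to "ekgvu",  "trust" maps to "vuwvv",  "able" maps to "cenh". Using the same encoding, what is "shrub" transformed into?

uktxd

Shifts by position in taste: pos 0: t→v (+2), pos 1: a→d (+3), pos 2: s→u (+2), pos 3: t→w (+3) — repeating every 2. The shifts repeat in a cycle of length 2: positions 0,1,… shift by +2, +3, then the pattern repeats.
On shrub: s+2=u, h+3=k, r+2=t, u+3=x, b+2=d.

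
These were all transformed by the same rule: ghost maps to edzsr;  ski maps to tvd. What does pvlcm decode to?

brake

The output letters match the input read backwards, each shifted +11: ghost reversed is tsohg. Read the word backwards and shift each letter +11.
Reversing it on pvlcm: shift back: p−11=e, v−11=k, l−11=a, c−11=r, m−11=b → ekarb; then reverse → brake.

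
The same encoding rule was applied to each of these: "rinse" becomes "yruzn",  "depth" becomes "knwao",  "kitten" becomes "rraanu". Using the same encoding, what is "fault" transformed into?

The shift depends on letter class: consonant r→y is +7, but vowel i→r is +9. The rule splits by letter class: vowels +9, consonants +7.
For fault: f(cons)+7=m, a(vowel)+9=j, u(vowel)+9=d, l(cons)+7=s, t(cons)+7=a.

mjdsa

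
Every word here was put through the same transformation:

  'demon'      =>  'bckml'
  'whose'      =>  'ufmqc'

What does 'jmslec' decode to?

lounge

Compare letters: d→b is +24, e→c is +24, m→k is +24 — a constant shift. It's a constant shift of +24 (ROT24).
Decoding jmslec: j−24=l, m−24=o, s−24=u, l−24=n, e−24=g, c−24=e.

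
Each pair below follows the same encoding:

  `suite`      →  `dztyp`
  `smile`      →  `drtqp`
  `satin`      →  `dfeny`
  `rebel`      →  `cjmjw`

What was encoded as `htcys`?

worth

Shifts by position in suite: pos 0: s→d (+11), pos 1: u→z (+5), pos 2: i→t (+11), pos 3: t→y (+5) — repeating every 2. It's a Vigenère-style cipher with numeric key [11,5]: position i shifts by key[i mod 2].
Decoding htcys: h−11=w, t−5=o, c−11=r, y−5=t, s−11=h.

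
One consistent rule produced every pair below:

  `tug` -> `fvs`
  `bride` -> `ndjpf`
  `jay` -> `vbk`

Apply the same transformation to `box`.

npj

The shift depends on letter class: consonant t→f is +12, but vowel u→v is +1. Vowels shift forward by 1 and consonants shift forward by 12.
For box: b(cons)+12=n, o(vowel)+1=p, x(cons)+12=j.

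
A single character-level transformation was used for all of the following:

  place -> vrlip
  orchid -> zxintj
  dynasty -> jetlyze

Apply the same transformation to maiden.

The shift depends on letter class: consonant p→v is +6, but vowel a→l is +11. Two shifts are in play — +11 for a/e/i/o/u, +6 for every other letter.
On maiden: m(cons)+6=s, a(vowel)+11=l, i(vowel)+11=t, d(cons)+6=j, e(vowel)+11=p, n(cons)+6=t.

sltjpt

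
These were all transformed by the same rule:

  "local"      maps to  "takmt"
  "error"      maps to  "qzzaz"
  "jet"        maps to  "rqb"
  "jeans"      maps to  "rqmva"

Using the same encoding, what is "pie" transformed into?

xuq

The shift depends on letter class: consonant l→t is +8, but vowel o→a is +12. The rule splits by letter class: vowels +12, consonants +8.
Applying it to pie: p(cons)+8=x, i(vowel)+12=u, e(vowel)+12=q.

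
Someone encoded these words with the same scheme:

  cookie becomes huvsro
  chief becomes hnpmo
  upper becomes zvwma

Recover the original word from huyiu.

The shift increases by 1 at each position, starting from +5: 5, 6, 7, ….
Reversing it on huyiu: h−5=c, u−6=o, y−7=r, i−8=a, u−9=l.

coral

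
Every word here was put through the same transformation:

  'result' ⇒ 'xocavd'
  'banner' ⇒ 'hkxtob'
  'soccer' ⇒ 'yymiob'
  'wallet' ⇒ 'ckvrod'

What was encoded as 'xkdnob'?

rather

The shifts repeat in a cycle of length 3: positions 0,1,… shift by +6, +10, +10, then the pattern repeats.
Decoding xkdnob: x−6=r, k−10=a, d−10=t, n−6=h, o−10=e, b−10=r.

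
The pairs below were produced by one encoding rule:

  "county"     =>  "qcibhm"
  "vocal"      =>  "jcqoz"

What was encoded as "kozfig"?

walrus

This is a Caesar cipher with shift 14.
Decoding kozfig: k−14=w, o−14=a, z−14=l, f−14=r, i−14=u, g−14=s.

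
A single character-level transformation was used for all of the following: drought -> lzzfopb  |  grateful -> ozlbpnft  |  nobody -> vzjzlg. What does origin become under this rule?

The rule splits by letter class: vowels +11, consonants +8.
On origin: o(vowel)+11=z, r(cons)+8=z, i(vowel)+11=t, g(cons)+8=o, i(vowel)+11=t, n(cons)+8=v.

zztotv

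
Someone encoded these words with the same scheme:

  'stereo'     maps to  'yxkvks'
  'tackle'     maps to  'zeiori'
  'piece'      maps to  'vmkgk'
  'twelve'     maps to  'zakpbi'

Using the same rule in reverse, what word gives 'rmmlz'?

Shifts by position in stereo: pos 0: s→y (+6), pos 1: t→x (+4), pos 2: e→k (+6), pos 3: r→v (+4) — repeating every 2. The shifts repeat in a cycle of length 2: positions 0,1,… shift by +6, +4, then the pattern repeats.
Reversing it on rmmlz: r−6=l, m−4=i, m−6=g, l−4=h, z−6=t.

light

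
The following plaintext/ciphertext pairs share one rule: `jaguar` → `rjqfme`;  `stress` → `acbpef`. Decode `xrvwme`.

pillar

In jaguar: j→r is +8, a→j is +9, g→q is +10, u→f is +11 — the shift increases by 1 each position. Letter i (0-indexed) is shifted by i+8, so successive shifts are 8, 9, 10, ….
Decoding xrvwme: x−8=p, r−9=i, v−10=l, w−11=l, m−12=a, e−13=r.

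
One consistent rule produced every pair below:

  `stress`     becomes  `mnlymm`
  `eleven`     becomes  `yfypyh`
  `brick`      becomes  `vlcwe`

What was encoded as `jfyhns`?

Each letter is shifted forward by 20 in the alphabet (a Caesar shift of +20).
Decoding jfyhns: j−20=p, f−20=l, y−20=e, h−20=n, n−20=t, s−20=y.

plenty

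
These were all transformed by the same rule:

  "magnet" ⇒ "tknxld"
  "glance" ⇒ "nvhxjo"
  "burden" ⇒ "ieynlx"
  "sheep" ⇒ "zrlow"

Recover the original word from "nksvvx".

gallon

It's a Vigenère-style cipher with numeric key [7,10]: position i shifts by key[i mod 2].
Undoing it on nksvvx: n−7=g, k−10=a, s−7=l, v−10=l, v−7=o, x−10=n.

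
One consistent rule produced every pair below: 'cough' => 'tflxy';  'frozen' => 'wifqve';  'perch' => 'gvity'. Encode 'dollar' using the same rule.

Compare letters: c→t is +17, o→f is +17, u→l is +17 — a constant shift. It's a constant shift of +17 (ROT17).
For dollar: d+17=u, o+17=f, l+17=c, l+17=c, a+17=r, r+17=i.

ufccri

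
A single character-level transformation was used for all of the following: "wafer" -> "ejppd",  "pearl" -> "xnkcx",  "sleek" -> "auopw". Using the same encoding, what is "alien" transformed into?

In wafer: w→e is +8, a→j is +9, f→p is +10, e→p is +11 — the shift increases by 1 each position. Each letter shifts forward by (position + 8), i.e. 8, 9, 10, … — the shift grows by one for each successive letter.
For alien: a+8=i, l+9=u, i+10=s, e+11=p, n+12=z.

iuspz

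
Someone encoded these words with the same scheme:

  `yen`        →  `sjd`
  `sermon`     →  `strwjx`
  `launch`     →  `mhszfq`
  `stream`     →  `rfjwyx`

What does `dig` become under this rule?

lni

The output letters match the input read backwards, each shifted +5: yen reversed is ney. Two steps: reverse the string, then apply a Caesar shift of +5.
On dig: reverse → gid; then shift: g+5=l, i+5=n, d+5=i.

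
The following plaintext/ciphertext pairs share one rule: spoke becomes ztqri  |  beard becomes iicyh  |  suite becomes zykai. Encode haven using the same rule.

oexlr

Shifts by position in spoke: pos 0: s→z (+7), pos 1: p→t (+4), pos 2: o→q (+2), pos 3: k→r (+7), pos 4: e→i (+4) — repeating every 3. A repeating key of period 3 is used — shifts +7, +4, +2 over and over.
For haven: h+7=o, a+4=e, v+2=x, e+7=l, n+4=r.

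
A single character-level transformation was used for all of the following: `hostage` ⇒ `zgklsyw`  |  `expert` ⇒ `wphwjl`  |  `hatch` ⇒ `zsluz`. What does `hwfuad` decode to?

pencil

Compare letters: h→z is +18, o→g is +18, s→k is +18 — a constant shift. It's a constant shift of +18 (ROT18).
Reversing it on hwfuad: h−18=p, w−18=e, f−18=n, u−18=c, a−18=i, d−18=l.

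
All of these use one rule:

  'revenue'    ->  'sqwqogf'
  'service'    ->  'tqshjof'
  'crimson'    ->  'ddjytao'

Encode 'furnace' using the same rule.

ggszbof

Shifts by position in revenue: pos 0: r→s (+1), pos 1: e→q (+12), pos 2: v→w (+1), pos 3: e→q (+12) — repeating every 2. A repeating key of period 2 is used — shifts +1, +12 over and over.
For furnace: f+1=g, u+12=g, r+1=s, n+12=z, a+1=b, c+12=o, e+1=f.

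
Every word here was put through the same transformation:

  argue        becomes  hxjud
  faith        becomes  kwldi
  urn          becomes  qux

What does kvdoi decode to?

flash

The output letters match the input read backwards, each shifted +3: argue reversed is eugra. The word is reversed, then every letter is shifted forward by 3.
Decoding kvdoi: shift back: k−3=h, v−3=s, d−3=a, o−3=l, i−3=f → hsalf; then reverse → flash.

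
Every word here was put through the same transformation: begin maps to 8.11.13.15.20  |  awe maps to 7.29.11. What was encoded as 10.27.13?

b is letter #2 and maps to 8: an offset of 6. Letters become their 1-based position plus 6 (so a→7, b→8, …).
Decoding 10.27.13: 10→(10−6)÷1=4=d, 27→(27−6)÷1=21=u, 13→(13−6)÷1=7=g.

dug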